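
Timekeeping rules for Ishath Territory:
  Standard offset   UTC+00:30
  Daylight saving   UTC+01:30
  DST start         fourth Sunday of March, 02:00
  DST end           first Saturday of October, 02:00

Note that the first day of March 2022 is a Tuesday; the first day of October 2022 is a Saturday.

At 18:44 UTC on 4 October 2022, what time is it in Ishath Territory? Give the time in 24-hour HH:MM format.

1 March 2022 is a Tuesday, so the first Sunday is March 6 and the fourth is March 27.
1 October 2022 is a Saturday, so the first Saturday is October 1.
At the standard offset (UTC+00:30), 18:44 UTC + 0h30m = 19:14 Ishath Territory standard time.
The standard-time date in Ishath Territory, 4 October 2022, is outside the daylight-saving period (27 March – 1 October), so Ishath Territory is on standard time, UTC+00:30.
18:44 UTC + 0h30m = 19:14 local.

19:14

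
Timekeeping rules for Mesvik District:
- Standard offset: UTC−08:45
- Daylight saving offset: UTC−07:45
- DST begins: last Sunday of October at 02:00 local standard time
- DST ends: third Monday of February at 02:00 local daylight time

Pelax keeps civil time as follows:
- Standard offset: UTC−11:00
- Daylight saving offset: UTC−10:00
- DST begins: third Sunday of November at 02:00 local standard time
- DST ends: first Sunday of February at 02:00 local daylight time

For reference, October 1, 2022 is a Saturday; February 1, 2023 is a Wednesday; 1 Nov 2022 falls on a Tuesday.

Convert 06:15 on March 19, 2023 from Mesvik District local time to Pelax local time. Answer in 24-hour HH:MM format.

1 October 2022 is a Saturday, so Sundays fall on 2, 9, 16, 23, 30; the last is October 30.
1 February 2023 is a Wednesday, so the first Monday is February 6 and the third is February 20.
March 19, 2023 is outside the daylight-saving period (30 October 2022 – 20 February 2023), so Mesvik District is on standard time, UTC−08:45.
06:15 Mesvik District + 8h45m = 15:00 UTC.
1 November 2022 is a Tuesday, so the first Sunday is November 6 and the third is November 20.
1 February 2023 is a Wednesday, so the first Sunday is February 5.
At the standard offset (UTC−11:00), 15:00 UTC − 11h = 04:00 Pelax standard time.
The standard-time date in Pelax, March 19, 2023, is outside the daylight-saving period (20 November 2022 – 5 February 2023), so Pelax is on standard time, UTC−11:00.
15:00 UTC − 11h = 04:00 Pelax.

04:00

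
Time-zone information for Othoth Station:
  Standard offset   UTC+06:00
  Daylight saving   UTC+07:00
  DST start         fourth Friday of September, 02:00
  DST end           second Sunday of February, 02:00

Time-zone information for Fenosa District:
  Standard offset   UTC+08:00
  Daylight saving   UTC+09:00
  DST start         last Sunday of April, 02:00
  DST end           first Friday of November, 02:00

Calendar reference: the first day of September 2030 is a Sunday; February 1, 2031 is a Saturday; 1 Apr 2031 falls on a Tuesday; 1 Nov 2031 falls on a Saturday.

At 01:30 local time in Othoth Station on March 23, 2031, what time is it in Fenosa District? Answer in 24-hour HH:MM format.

1 September 2030 is a Sunday, so the first Friday is September 6 and the fourth is September 27.
1 February 2031 is a Saturday, so the first Sunday is February 2 and the second is February 9.
Daylight saving runs 27 September 2030 – 9 February 2031; March 23, 2031 is outside that window, so Othoth Station is on standard time at UTC+06:00.
01:30 Othoth Station − 6h = 19:30 UTC (rolling into the previous day, 22 March 2031).
1 April 2031 is a Tuesday, so Sundays fall on 6, 13, 20, 27; the last is April 27.
1 November 2031 is a Saturday, so the first Friday is November 7.
At the standard offset (UTC+08:00), 19:30 UTC + 8h = 03:30 Fenosa District standard time (rolling into the next day, 23 March 2031).
Daylight saving runs 27 April – 7 November; the standard-time date in Fenosa District, March 23, 2031, is outside that window, so Fenosa District is on standard time at UTC+08:00.
19:30 UTC + 8h = 03:30 Fenosa District (rolling into the next day, 23 March 2031).

03:30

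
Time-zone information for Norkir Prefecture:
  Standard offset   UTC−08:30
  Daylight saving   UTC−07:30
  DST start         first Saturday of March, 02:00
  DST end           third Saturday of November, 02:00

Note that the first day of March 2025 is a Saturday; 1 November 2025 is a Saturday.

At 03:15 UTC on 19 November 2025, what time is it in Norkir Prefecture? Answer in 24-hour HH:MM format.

18:45

1 March 2025 is a Saturday, so the first Saturday is March 1.
1 November 2025 is a Saturday, so the first Saturday is November 1 and the third is November 15.
At the standard offset (UTC−08:30), 03:15 UTC − 8h30m = 18:45 Norkir Prefecture standard time (rolling into the previous day, 18 November 2025).
The standard-time date in Norkir Prefecture, 18 November 2025, does not fall between 1 March and 15 November, so daylight saving is not in effect and Norkir Prefecture is at UTC−08:30.
03:15 UTC − 8h30m = 18:45 local (rolling into the previous day, 18 November 2025).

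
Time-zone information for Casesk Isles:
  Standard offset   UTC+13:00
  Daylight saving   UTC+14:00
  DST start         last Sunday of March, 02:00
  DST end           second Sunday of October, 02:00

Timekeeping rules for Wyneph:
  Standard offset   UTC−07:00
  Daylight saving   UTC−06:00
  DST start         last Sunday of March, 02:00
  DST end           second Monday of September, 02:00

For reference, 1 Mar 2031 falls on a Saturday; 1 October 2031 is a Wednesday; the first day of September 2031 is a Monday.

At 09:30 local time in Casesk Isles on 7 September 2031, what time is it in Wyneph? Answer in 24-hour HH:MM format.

1 March 2031 is a Saturday, so Sundays fall on 2, 9, 16, 23, 30; the last is March 30.
1 October 2031 is a Wednesday, so the first Sunday is October 5 and the second is October 12.
7 September 2031 lies within the daylight-saving period (30 March – 12 October), so Casesk Isles is on daylight time, UTC+14:00.
09:30 Casesk Isles − 14h = 19:30 UTC (rolling into the previous day, 6 September 2031).
1 March 2031 is a Saturday, so Sundays fall on 2, 9, 16, 23, 30; the last is March 30.
1 September 2031 is a Monday, so the first Monday is September 1 and the second is September 8.
At the standard offset (UTC−07:00), 19:30 UTC − 7h = 12:30 Wyneph standard time.
The standard-time date in Wyneph, 6 September 2031, lies within the daylight-saving period (30 March – 8 September), so Wyneph is on daylight time, UTC−06:00.
19:30 UTC − 6h = 13:30 Wyneph.

13:30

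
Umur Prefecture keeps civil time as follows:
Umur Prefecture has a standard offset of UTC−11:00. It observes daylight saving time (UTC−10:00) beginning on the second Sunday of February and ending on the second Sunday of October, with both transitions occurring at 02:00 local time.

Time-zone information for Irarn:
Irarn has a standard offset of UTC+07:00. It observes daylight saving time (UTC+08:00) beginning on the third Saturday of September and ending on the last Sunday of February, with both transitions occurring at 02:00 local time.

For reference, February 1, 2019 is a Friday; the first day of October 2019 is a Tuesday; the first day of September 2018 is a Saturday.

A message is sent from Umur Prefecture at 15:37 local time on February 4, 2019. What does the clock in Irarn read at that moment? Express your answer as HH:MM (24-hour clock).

10:37

1 February 2019 is a Friday, so the first Sunday is February 3 and the second is February 10.
1 October 2019 is a Tuesday, so the first Sunday is October 6 and the second is October 13.
February 4, 2019 is outside the daylight-saving period (10 February – 13 October), so Umur Prefecture is on standard time, UTC−11:00.
15:37 Umur Prefecture + 11h = 02:37 UTC (rolling into the next day, 5 February 2019).
1 September 2018 is a Saturday, so the first Saturday is September 1 and the third is September 15.
1 February 2019 is a Friday, so Sundays fall on 3, 10, 17, 24; the last is February 24.
At the standard offset (UTC+07:00), 02:37 UTC + 7h = 09:37 Irarn standard time.
The standard-time date in Irarn, February 5, 2019, lies within the daylight-saving period (15 September 2018 – 24 February 2019), so Irarn is on daylight time, UTC+08:00.
02:37 UTC + 8h = 10:37 Irarn.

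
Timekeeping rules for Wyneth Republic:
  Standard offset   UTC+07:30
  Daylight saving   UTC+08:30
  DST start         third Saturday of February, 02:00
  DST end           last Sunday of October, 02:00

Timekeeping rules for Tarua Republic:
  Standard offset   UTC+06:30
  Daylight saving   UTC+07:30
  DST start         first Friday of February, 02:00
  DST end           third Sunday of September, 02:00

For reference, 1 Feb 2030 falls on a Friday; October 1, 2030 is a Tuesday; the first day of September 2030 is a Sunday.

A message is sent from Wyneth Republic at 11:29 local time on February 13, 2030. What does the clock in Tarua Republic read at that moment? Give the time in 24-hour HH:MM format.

11:29

1 February 2030 is a Friday, so the first Saturday is February 2 and the third is February 16.
1 October 2030 is a Tuesday, so Sundays fall on 6, 13, 20, 27; the last is October 27.
Daylight saving runs 16 February – 27 October; February 13, 2030 is outside that window, so Wyneth Republic is on standard time at UTC+07:30.
11:29 Wyneth Republic − 7h30m = 03:59 UTC.
1 February 2030 is a Friday, so the first Friday is February 1.
1 September 2030 is a Sunday, so the first Sunday is September 1 and the third is September 15.
At the standard offset (UTC+06:30), 03:59 UTC + 6h30m = 10:29 Tarua Republic standard time.
The standard-time date in Tarua Republic, February 13, 2030, falls between 1 February and 15 September, so daylight saving is in effect and Tarua Republic is at UTC+07:30.
03:59 UTC + 7h30m = 11:29 Tarua Republic.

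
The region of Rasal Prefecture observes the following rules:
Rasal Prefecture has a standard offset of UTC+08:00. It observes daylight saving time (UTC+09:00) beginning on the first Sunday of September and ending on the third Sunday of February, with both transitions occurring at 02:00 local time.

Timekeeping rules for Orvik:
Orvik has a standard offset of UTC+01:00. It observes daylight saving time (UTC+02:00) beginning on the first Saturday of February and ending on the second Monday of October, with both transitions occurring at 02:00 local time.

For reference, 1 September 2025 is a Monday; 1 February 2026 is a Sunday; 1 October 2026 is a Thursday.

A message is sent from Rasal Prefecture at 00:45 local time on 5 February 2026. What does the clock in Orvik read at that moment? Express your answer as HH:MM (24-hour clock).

16:45

1 September 2025 is a Monday, so the first Sunday is September 7.
1 February 2026 is a Sunday, so the first Sunday is February 1 and the third is February 15.
Daylight saving runs 7 September 2025 – 15 February 2026; 5 February 2026 is inside that window, so Rasal Prefecture is at UTC+09:00.
00:45 Rasal Prefecture − 9h = 15:45 UTC (rolling into the previous day, 4 February 2026).
1 February 2026 is a Sunday, so the first Saturday is February 7.
1 October 2026 is a Thursday, so the first Monday is October 5 and the second is October 12.
At the standard offset (UTC+01:00), 15:45 UTC + 1h = 16:45 Orvik standard time.
The standard-time date in Orvik, 4 February 2026, is outside the daylight-saving period (7 February – 12 October), so Orvik is on standard time, UTC+01:00.
15:45 UTC + 1h = 16:45 Orvik.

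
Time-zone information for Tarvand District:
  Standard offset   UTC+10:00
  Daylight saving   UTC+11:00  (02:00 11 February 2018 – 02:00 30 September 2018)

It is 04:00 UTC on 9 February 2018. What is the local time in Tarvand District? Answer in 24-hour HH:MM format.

14:00

At the standard offset (UTC+10:00), 04:00 UTC + 10h = 14:00 Tarvand District standard time.
The standard-time date in Tarvand District, 9 February 2018, is outside the daylight-saving period (11 February – 30 September), so Tarvand District is on standard time, UTC+10:00.
04:00 UTC + 10h = 14:00 local.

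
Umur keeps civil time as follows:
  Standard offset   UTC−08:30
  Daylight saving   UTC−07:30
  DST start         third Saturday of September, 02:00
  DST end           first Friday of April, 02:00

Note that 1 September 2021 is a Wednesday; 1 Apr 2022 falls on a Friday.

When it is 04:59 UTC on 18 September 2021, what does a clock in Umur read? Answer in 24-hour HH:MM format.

1 September 2021 is a Wednesday, so the first Saturday is September 4 and the third is September 18.
1 April 2022 is a Friday, so the first Friday is April 1.
At the standard offset (UTC−08:30), 04:59 UTC − 8h30m = 20:29 Umur standard time (rolling into the previous day, 17 September 2021).
The standard-time date in Umur, 17 September 2021, does not fall between 18 September 2021 and 1 April 2022, so daylight saving is not in effect and Umur is at UTC−08:30.
04:59 UTC − 8h30m = 20:29 local (rolling into the previous day, 17 September 2021).

20:29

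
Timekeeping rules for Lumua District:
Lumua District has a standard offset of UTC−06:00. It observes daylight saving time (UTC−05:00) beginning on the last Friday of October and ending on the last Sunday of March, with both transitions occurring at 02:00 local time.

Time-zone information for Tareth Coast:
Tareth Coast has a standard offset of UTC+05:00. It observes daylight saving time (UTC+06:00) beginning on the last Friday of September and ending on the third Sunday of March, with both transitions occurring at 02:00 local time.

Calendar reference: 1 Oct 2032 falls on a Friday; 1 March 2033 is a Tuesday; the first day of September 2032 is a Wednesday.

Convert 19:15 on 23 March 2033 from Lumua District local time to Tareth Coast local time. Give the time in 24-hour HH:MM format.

05:15

1 October 2032 is a Friday, so Fridays fall on 1, 8, 15, 22, 29; the last is October 29.
1 March 2033 is a Tuesday, so Sundays fall on 6, 13, 20, 27; the last is March 27.
Daylight saving runs 29 October 2032 – 27 March 2033; 23 March 2033 is inside that window, so Lumua District is at UTC−05:00.
19:15 Lumua District + 5h = 00:15 UTC (rolling into the next day, 24 March 2033).
1 September 2032 is a Wednesday, so Fridays fall on 3, 10, 17, 24; the last is September 24.
1 March 2033 is a Tuesday, so the first Sunday is March 6 and the third is March 20.
At the standard offset (UTC+05:00), 00:15 UTC + 5h = 05:15 Tareth Coast standard time.
The standard-time date in Tareth Coast, 24 March 2033, does not fall between 24 September 2032 and 20 March 2033, so daylight saving is not in effect and Tareth Coast is at UTC+05:00.
00:15 UTC + 5h = 05:15 Tareth Coast.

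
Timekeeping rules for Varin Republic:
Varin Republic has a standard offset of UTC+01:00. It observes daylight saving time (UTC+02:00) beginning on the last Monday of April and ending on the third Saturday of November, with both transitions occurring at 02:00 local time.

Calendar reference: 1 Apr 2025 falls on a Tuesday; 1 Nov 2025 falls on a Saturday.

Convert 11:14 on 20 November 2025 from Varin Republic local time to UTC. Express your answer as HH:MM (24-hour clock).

1 April 2025 is a Tuesday, so Mondays fall on 7, 14, 21, 28; the last is April 28.
1 November 2025 is a Saturday, so the first Saturday is November 1 and the third is November 15.
Daylight saving runs 28 April – 15 November; 20 November 2025 is outside that window, so Varin Republic is on standard time at UTC+01:00.
11:14 local − 1h = 10:14 UTC.

10:14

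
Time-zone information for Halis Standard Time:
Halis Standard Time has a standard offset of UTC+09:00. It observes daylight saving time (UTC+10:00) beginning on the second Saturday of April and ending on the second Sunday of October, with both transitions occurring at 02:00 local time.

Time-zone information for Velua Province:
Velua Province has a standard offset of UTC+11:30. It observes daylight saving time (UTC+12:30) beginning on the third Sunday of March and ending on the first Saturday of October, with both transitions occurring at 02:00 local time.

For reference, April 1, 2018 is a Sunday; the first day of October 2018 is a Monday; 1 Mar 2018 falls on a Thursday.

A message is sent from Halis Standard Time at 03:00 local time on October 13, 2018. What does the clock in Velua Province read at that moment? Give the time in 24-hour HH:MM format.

1 April 2018 is a Sunday, so the first Saturday is April 7 and the second is April 14.
1 October 2018 is a Monday, so the first Sunday is October 7 and the second is October 14.
October 13, 2018 lies within the daylight-saving period (14 April – 14 October), so Halis Standard Time is on daylight time, UTC+10:00.
03:00 Halis Standard Time − 10h = 17:00 UTC (rolling into the previous day, 12 October 2018).
1 March 2018 is a Thursday, so the first Sunday is March 4 and the third is March 18.
1 October 2018 is a Monday, so the first Saturday is October 6.
At the standard offset (UTC+11:30), 17:00 UTC + 11h30m = 04:30 Velua Province standard time (rolling into the next day, 13 October 2018).
Daylight saving runs 18 March – 6 October; the standard-time date in Velua Province, October 13, 2018, is outside that window, so Velua Province is on standard time at UTC+11:30.
17:00 UTC + 11h30m = 04:30 Velua Province (rolling into the next day, 13 October 2018).

04:30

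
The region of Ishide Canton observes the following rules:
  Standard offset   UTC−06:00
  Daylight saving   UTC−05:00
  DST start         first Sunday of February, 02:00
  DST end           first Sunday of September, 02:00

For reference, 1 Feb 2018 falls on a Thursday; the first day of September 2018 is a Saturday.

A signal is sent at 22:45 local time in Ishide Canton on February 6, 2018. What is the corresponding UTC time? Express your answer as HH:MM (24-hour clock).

03:45

1 February 2018 is a Thursday, so the first Sunday is February 4.
1 September 2018 is a Saturday, so the first Sunday is September 2.
February 6, 2018 falls between 4 February and 2 September, so daylight saving is in effect and Ishide Canton is at UTC−05:00.
22:45 local + 5h = 03:45 UTC (rolling into the next day, 7 February 2018).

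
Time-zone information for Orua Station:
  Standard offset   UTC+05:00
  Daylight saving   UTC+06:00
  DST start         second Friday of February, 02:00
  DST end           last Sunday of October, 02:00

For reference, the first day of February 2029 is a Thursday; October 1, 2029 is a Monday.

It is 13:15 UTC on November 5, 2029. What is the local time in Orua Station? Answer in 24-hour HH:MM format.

18:15

1 February 2029 is a Thursday, so the first Friday is February 2 and the second is February 9.
1 October 2029 is a Monday, so Sundays fall on 7, 14, 21, 28; the last is October 28.
At the standard offset (UTC+05:00), 13:15 UTC + 5h = 18:15 Orua Station standard time.
The standard-time date in Orua Station, November 5, 2029, is outside the daylight-saving period (9 February – 28 October), so Orua Station is on standard time, UTC+05:00.
13:15 UTC + 5h = 18:15 local.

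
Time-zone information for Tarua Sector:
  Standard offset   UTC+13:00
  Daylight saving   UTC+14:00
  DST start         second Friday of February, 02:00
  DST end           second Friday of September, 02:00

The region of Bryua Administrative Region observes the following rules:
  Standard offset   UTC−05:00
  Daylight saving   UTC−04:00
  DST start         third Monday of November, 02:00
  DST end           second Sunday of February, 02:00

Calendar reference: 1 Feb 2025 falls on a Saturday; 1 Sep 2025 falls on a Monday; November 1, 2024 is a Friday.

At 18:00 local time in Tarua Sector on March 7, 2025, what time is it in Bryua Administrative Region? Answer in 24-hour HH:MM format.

1 February 2025 is a Saturday, so the first Friday is February 7 and the second is February 14.
1 September 2025 is a Monday, so the first Friday is September 5 and the second is September 12.
March 7, 2025 falls between 14 February and 12 September, so daylight saving is in effect and Tarua Sector is at UTC+14:00.
18:00 Tarua Sector − 14h = 04:00 UTC.
1 November 2024 is a Friday, so the first Monday is November 4 and the third is November 18.
1 February 2025 is a Saturday, so the first Sunday is February 2 and the second is February 9.
At the standard offset (UTC−05:00), 04:00 UTC − 5h = 23:00 Bryua Administrative Region standard time (rolling into the previous day, 6 March 2025).
Daylight saving runs 18 November 2024 – 9 February 2025; the standard-time date in Bryua Administrative Region, March 6, 2025, is outside that window, so Bryua Administrative Region is on standard time at UTC−05:00.
04:00 UTC − 5h = 23:00 Bryua Administrative Region (rolling into the previous day, 6 March 2025).

23:00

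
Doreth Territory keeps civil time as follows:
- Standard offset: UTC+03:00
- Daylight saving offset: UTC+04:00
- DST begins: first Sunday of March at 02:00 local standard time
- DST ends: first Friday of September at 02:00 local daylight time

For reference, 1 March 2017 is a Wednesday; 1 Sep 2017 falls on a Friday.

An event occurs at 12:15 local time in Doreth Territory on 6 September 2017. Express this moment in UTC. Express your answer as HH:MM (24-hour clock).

09:15

1 March 2017 is a Wednesday, so the first Sunday is March 5.
1 September 2017 is a Friday, so the first Friday is September 1.
6 September 2017 is outside the daylight-saving period (5 March – 1 September), so Doreth Territory is on standard time, UTC+03:00.
12:15 local − 3h = 09:15 UTC.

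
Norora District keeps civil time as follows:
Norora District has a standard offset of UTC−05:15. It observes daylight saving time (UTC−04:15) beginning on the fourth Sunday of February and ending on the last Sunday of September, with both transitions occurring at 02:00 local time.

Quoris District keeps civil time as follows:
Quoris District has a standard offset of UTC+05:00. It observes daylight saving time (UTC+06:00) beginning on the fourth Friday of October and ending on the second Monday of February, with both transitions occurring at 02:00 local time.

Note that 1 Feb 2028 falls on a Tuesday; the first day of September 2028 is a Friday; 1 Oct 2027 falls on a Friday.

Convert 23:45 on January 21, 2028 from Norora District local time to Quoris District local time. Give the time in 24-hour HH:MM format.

1 February 2028 is a Tuesday, so the first Sunday is February 6 and the fourth is February 27.
1 September 2028 is a Friday, so Sundays fall on 3, 10, 17, 24; the last is September 24.
Daylight saving runs 27 February – 24 September; January 21, 2028 is outside that window, so Norora District is on standard time at UTC−05:15.
23:45 Norora District + 5h15m = 05:00 UTC (rolling into the next day, 22 January 2028).
1 October 2027 is a Friday, so the first Friday is October 1 and the fourth is October 22.
1 February 2028 is a Tuesday, so the first Monday is February 7 and the second is February 14.
At the standard offset (UTC+05:00), 05:00 UTC + 5h = 10:00 Quoris District standard time.
The standard-time date in Quoris District, January 22, 2028, lies within the daylight-saving period (22 October 2027 – 14 February 2028), so Quoris District is on daylight time, UTC+06:00.
05:00 UTC + 6h = 11:00 Quoris District.

11:00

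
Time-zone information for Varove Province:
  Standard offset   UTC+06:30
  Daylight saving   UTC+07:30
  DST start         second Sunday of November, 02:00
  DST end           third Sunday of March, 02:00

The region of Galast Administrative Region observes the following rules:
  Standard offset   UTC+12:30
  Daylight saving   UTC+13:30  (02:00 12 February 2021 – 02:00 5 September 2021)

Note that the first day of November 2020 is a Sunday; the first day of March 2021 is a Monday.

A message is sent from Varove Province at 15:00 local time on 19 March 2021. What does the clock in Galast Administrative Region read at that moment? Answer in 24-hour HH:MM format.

1 November 2020 is a Sunday, so the first Sunday is November 1 and the second is November 8.
1 March 2021 is a Monday, so the first Sunday is March 7 and the third is March 21.
19 March 2021 lies within the daylight-saving period (8 November 2020 – 21 March 2021), so Varove Province is on daylight time, UTC+07:30.
15:00 Varove Province − 7h30m = 07:30 UTC.
At the standard offset (UTC+12:30), 07:30 UTC + 12h30m = 20:00 Galast Administrative Region standard time.
The standard-time date in Galast Administrative Region, 19 March 2021, falls between 12 February and 5 September, so daylight saving is in effect and Galast Administrative Region is at UTC+13:30.
07:30 UTC + 13h30m = 21:00 Galast Administrative Region.

21:00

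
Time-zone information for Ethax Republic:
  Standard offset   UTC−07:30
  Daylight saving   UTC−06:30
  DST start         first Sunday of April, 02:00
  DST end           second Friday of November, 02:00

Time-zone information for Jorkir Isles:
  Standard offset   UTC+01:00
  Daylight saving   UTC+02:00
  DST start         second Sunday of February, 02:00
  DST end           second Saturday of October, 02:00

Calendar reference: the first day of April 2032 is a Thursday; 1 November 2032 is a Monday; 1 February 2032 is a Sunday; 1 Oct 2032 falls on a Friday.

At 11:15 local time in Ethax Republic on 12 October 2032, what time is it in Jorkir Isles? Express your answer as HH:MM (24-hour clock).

1 April 2032 is a Thursday, so the first Sunday is April 4.
1 November 2032 is a Monday, so the first Friday is November 5 and the second is November 12.
12 October 2032 lies within the daylight-saving period (4 April – 12 November), so Ethax Republic is on daylight time, UTC−06:30.
11:15 Ethax Republic + 6h30m = 17:45 UTC.
1 February 2032 is a Sunday, so the first Sunday is February 1 and the second is February 8.
1 October 2032 is a Friday, so the first Saturday is October 2 and the second is October 9.
At the standard offset (UTC+01:00), 17:45 UTC + 1h = 18:45 Jorkir Isles standard time.
The standard-time date in Jorkir Isles, 12 October 2032, is outside the daylight-saving period (8 February – 9 October), so Jorkir Isles is on standard time, UTC+01:00.
17:45 UTC + 1h = 18:45 Jorkir Isles.

18:45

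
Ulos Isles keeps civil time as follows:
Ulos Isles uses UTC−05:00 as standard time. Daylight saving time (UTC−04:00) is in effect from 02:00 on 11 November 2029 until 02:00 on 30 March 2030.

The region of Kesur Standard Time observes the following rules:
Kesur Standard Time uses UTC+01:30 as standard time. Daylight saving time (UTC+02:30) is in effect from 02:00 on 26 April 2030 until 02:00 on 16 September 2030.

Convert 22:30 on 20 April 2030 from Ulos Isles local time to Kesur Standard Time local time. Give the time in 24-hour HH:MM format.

Daylight saving runs 11 November 2029 – 30 March 2030; 20 April 2030 is outside that window, so Ulos Isles is on standard time at UTC−05:00.
22:30 Ulos Isles + 5h = 03:30 UTC (rolling into the next day, 21 April 2030).
At the standard offset (UTC+01:30), 03:30 UTC + 1h30m = 05:00 Kesur Standard Time standard time.
Daylight saving runs 26 April – 16 September; the standard-time date in Kesur Standard Time, 21 April 2030, is outside that window, so Kesur Standard Time is on standard time at UTC+01:30.
03:30 UTC + 1h30m = 05:00 Kesur Standard Time.

05:00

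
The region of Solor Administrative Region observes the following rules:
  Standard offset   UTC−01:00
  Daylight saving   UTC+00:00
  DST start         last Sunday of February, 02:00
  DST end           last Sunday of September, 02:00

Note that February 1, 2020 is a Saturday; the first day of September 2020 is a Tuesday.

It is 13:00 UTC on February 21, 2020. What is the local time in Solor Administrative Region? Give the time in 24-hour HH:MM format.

1 February 2020 is a Saturday, so Sundays fall on 2, 9, 16, 23; the last is February 23.
1 September 2020 is a Tuesday, so Sundays fall on 6, 13, 20, 27; the last is September 27.
At the standard offset (UTC−01:00), 13:00 UTC − 1h = 12:00 Solor Administrative Region standard time.
Daylight saving runs 23 February – 27 September; the standard-time date in Solor Administrative Region, February 21, 2020, is outside that window, so Solor Administrative Region is on standard time at UTC−01:00.
13:00 UTC − 1h = 12:00 local.

12:00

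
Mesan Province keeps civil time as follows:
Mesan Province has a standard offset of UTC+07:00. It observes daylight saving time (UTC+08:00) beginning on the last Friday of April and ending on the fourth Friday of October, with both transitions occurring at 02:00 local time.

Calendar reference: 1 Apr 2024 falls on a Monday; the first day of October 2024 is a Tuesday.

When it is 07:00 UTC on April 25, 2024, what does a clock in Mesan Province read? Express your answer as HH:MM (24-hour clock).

1 April 2024 is a Monday, so Fridays fall on 5, 12, 19, 26; the last is April 26.
1 October 2024 is a Tuesday, so the first Friday is October 4 and the fourth is October 25.
At the standard offset (UTC+07:00), 07:00 UTC + 7h = 14:00 Mesan Province standard time.
Daylight saving runs 26 April – 25 October; the standard-time date in Mesan Province, April 25, 2024, is outside that window, so Mesan Province is on standard time at UTC+07:00.
07:00 UTC + 7h = 14:00 local.

14:00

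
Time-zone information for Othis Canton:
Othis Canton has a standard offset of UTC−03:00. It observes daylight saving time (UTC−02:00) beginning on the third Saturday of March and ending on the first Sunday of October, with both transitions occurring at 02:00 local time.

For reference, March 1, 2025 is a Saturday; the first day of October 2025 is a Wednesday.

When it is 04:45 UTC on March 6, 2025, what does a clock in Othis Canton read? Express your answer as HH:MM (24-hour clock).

1 March 2025 is a Saturday, so the first Saturday is March 1 and the third is March 15.
1 October 2025 is a Wednesday, so the first Sunday is October 5.
At the standard offset (UTC−03:00), 04:45 UTC − 3h = 01:45 Othis Canton standard time.
The standard-time date in Othis Canton, March 6, 2025, does not fall between 15 March and 5 October, so daylight saving is not in effect and Othis Canton is at UTC−03:00.
04:45 UTC − 3h = 01:45 local.

01:45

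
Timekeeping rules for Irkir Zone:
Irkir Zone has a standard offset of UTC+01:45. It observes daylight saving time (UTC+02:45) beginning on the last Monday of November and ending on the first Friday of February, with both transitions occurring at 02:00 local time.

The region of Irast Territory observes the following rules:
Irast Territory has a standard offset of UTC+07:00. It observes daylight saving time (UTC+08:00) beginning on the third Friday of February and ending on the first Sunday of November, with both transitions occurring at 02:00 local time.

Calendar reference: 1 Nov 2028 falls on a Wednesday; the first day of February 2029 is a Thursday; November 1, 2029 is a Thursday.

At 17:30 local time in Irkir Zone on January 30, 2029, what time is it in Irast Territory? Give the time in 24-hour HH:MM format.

1 November 2028 is a Wednesday, so Mondays fall on 6, 13, 20, 27; the last is November 27.
1 February 2029 is a Thursday, so the first Friday is February 2.
January 30, 2029 falls between 27 November 2028 and 2 February 2029, so daylight saving is in effect and Irkir Zone is at UTC+02:45.
17:30 Irkir Zone − 2h45m = 14:45 UTC.
1 February 2029 is a Thursday, so the first Friday is February 2 and the third is February 16.
1 November 2029 is a Thursday, so the first Sunday is November 4.
At the standard offset (UTC+07:00), 14:45 UTC + 7h = 21:45 Irast Territory standard time.
The standard-time date in Irast Territory, January 30, 2029, does not fall between 16 February and 4 November, so daylight saving is not in effect and Irast Territory is at UTC+07:00.
14:45 UTC + 7h = 21:45 Irast Territory.

21:45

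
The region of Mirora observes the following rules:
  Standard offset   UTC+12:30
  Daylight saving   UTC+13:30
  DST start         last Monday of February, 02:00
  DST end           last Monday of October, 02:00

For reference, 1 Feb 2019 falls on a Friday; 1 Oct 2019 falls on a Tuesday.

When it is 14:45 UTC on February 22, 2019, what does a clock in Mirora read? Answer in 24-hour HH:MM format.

1 February 2019 is a Friday, so Mondays fall on 4, 11, 18, 25; the last is February 25.
1 October 2019 is a Tuesday, so Mondays fall on 7, 14, 21, 28; the last is October 28.
At the standard offset (UTC+12:30), 14:45 UTC + 12h30m = 03:15 Mirora standard time (rolling into the next day, 23 February 2019).
The standard-time date in Mirora, February 23, 2019, is outside the daylight-saving period (25 February – 28 October), so Mirora is on standard time, UTC+12:30.
14:45 UTC + 12h30m = 03:15 local (rolling into the next day, 23 February 2019).

03:15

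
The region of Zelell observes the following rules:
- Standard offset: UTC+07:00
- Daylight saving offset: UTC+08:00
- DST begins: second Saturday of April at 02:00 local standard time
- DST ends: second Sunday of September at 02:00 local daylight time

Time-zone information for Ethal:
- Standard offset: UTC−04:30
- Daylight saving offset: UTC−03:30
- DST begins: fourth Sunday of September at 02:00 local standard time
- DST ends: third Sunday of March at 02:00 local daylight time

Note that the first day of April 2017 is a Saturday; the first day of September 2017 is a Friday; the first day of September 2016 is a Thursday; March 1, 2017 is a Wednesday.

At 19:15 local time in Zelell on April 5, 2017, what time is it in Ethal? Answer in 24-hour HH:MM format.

1 April 2017 is a Saturday, so the first Saturday is April 1 and the second is April 8.
1 September 2017 is a Friday, so the first Sunday is September 3 and the second is September 10.
April 5, 2017 does not fall between 8 April and 10 September, so daylight saving is not in effect and Zelell is at UTC+07:00.
19:15 Zelell − 7h = 12:15 UTC.
1 September 2016 is a Thursday, so the first Sunday is September 4 and the fourth is September 25.
1 March 2017 is a Wednesday, so the first Sunday is March 5 and the third is March 19.
At the standard offset (UTC−04:30), 12:15 UTC − 4h30m = 07:45 Ethal standard time.
The standard-time date in Ethal, April 5, 2017, does not fall between 25 September 2016 and 19 March 2017, so daylight saving is not in effect and Ethal is at UTC−04:30.
12:15 UTC − 4h30m = 07:45 Ethal.

07:45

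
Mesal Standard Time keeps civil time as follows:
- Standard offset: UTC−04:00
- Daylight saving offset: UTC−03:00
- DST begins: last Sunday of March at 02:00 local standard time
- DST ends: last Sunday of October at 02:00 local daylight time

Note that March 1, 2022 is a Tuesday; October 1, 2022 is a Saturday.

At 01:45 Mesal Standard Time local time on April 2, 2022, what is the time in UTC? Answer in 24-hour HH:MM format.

1 March 2022 is a Tuesday, so Sundays fall on 6, 13, 20, 27; the last is March 27.
1 October 2022 is a Saturday, so Sundays fall on 2, 9, 16, 23, 30; the last is October 30.
April 2, 2022 falls between 27 March and 30 October, so daylight saving is in effect and Mesal Standard Time is at UTC−03:00.
01:45 local + 3h = 04:45 UTC.

04:45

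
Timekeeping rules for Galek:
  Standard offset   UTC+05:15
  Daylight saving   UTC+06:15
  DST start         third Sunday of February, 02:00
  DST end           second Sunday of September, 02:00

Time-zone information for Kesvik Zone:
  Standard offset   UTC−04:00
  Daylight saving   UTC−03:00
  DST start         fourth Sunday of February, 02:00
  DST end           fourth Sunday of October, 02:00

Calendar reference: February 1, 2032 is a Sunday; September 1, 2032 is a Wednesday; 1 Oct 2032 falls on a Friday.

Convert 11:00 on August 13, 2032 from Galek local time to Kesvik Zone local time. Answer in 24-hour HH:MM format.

01:45

1 February 2032 is a Sunday, so the first Sunday is February 1 and the third is February 15.
1 September 2032 is a Wednesday, so the first Sunday is September 5 and the second is September 12.
Daylight saving runs 15 February – 12 September; August 13, 2032 is inside that window, so Galek is at UTC+06:15.
11:00 Galek − 6h15m = 04:45 UTC.
1 February 2032 is a Sunday, so the first Sunday is February 1 and the fourth is February 22.
1 October 2032 is a Friday, so the first Sunday is October 3 and the fourth is October 24.
At the standard offset (UTC−04:00), 04:45 UTC − 4h = 00:45 Kesvik Zone standard time.
The standard-time date in Kesvik Zone, August 13, 2032, falls between 22 February and 24 October, so daylight saving is in effect and Kesvik Zone is at UTC−03:00.
04:45 UTC − 3h = 01:45 Kesvik Zone.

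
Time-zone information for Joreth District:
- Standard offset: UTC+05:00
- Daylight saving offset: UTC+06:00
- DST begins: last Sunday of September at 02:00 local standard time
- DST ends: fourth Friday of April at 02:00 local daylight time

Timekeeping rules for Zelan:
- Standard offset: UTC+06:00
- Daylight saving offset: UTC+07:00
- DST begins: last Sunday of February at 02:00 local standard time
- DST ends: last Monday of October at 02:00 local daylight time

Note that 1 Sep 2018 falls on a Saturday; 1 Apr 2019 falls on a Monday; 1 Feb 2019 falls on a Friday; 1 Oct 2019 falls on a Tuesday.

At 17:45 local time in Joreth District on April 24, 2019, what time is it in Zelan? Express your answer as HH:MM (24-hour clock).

18:45

1 September 2018 is a Saturday, so Sundays fall on 2, 9, 16, 23, 30; the last is September 30.
1 April 2019 is a Monday, so the first Friday is April 5 and the fourth is April 26.
Daylight saving runs 30 September 2018 – 26 April 2019; April 24, 2019 is inside that window, so Joreth District is at UTC+06:00.
17:45 Joreth District − 6h = 11:45 UTC.
1 February 2019 is a Friday, so Sundays fall on 3, 10, 17, 24; the last is February 24.
1 October 2019 is a Tuesday, so Mondays fall on 7, 14, 21, 28; the last is October 28.
At the standard offset (UTC+06:00), 11:45 UTC + 6h = 17:45 Zelan standard time.
The standard-time date in Zelan, April 24, 2019, lies within the daylight-saving period (24 February – 28 October), so Zelan is on daylight time, UTC+07:00.
11:45 UTC + 7h = 18:45 Zelan.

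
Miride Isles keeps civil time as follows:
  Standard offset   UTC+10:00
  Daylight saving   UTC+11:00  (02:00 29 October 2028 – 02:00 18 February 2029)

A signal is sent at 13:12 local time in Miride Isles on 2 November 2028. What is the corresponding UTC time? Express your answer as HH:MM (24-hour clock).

2 November 2028 lies within the daylight-saving period (29 October 2028 – 18 February 2029), so Miride Isles is on daylight time, UTC+11:00.
13:12 local − 11h = 02:12 UTC.

02:12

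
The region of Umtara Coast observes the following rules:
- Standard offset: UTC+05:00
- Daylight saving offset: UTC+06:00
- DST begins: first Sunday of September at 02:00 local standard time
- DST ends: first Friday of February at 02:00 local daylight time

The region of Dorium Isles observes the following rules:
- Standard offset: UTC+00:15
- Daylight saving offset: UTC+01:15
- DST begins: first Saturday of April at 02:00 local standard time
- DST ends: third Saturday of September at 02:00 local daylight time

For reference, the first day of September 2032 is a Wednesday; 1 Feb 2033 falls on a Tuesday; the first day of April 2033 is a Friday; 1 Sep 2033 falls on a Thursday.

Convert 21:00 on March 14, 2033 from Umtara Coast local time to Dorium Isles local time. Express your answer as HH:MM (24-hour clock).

1 September 2032 is a Wednesday, so the first Sunday is September 5.
1 February 2033 is a Tuesday, so the first Friday is February 4.
March 14, 2033 is outside the daylight-saving period (5 September 2032 – 4 February 2033), so Umtara Coast is on standard time, UTC+05:00.
21:00 Umtara Coast − 5h = 16:00 UTC.
1 April 2033 is a Friday, so the first Saturday is April 2.
1 September 2033 is a Thursday, so the first Saturday is September 3 and the third is September 17.
At the standard offset (UTC+00:15), 16:00 UTC + 0h15m = 16:15 Dorium Isles standard time.
The standard-time date in Dorium Isles, March 14, 2033, is outside the daylight-saving period (2 April – 17 September), so Dorium Isles is on standard time, UTC+00:15.
16:00 UTC + 0h15m = 16:15 Dorium Isles.

16:15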